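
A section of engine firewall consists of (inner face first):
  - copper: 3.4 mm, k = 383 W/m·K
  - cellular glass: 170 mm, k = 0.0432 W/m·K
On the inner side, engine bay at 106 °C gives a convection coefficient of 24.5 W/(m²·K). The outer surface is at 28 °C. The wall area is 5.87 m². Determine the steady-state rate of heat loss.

Model the wall as resistances in series:
R_inner film = 1/(h_i·A) = 1/(24.5×5.87) = 0.006953 K/W
R_copper = L/(kA) = 0.0034/(383×5.87) = 1.512×10^-6 K/W
R_cellular glass = L/(kA) = 0.17/(0.0432×5.87) = 0.6704 K/W
R_total = 0.6773 K/W
Q = ΔT / R_total = 78 / 0.6773

Q ≈ 115 W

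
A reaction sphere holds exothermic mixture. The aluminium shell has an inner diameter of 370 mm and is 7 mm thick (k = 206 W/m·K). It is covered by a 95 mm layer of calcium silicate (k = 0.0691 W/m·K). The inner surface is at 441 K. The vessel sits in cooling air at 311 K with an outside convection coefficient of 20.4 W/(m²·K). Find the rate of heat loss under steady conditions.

Q ≈ 63.9 W

Spherical conduction: R = (1/r_in − 1/r_out)/(4πk) per layer; series-sum.
R_aluminium shell = (1/0.185 − 1/0.192)/(4π×206) = 7.613×10^-5 K/W
R_calcium silicate = (1/0.192 − 1/0.287)/(4π×0.0691) = 1.985 K/W
R_outer film = 1/(h·4πr_o²) = 1/(20.4×4π×0.287²) = 0.04736 K/W
R_total = 2.033 K/W
Q = ΔT/R_total = 130/2.033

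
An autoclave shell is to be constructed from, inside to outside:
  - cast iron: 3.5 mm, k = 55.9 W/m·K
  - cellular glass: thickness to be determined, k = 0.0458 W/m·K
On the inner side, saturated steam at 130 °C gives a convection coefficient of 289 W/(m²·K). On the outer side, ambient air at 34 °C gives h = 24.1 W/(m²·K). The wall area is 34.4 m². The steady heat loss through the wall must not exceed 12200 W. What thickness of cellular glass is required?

L ≈ 10.3 mm

Treating each layer as a thermal resistance in series:
R_inner film = 1/(h_i·A) = 1/(289×34.4) = 1.006×10^-4 K/W
R_cast iron = L/(kA) = 0.0035/(55.9×34.4) = 1.82×10^-6 K/W
R_outer film = 1/(h_o·A) = 1/(24.1×34.4) = 0.001206 K/W
Sum of the known resistances R_other = 0.001309 K/W
Required total resistance R_tot = ΔT/Q_allow = 96/12200 = 0.007869 K/W
R_cellular glass = R_tot − R_other = 0.00656 K/W
L = R·k·A = 0.00656×0.0458×34.4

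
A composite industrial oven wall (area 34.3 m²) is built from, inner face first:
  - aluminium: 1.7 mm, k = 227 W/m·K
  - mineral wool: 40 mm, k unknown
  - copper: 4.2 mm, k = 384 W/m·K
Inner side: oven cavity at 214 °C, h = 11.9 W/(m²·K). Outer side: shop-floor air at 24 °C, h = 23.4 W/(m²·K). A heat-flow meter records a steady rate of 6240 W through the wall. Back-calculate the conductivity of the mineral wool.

Treating each layer as a thermal resistance in series:
R_inner film = 1/(h_i·A) = 1/(11.9×34.3) = 0.00245 K/W
R_aluminium = L/(kA) = 0.0017/(227×34.3) = 2.183×10^-7 K/W
R_copper = L/(kA) = 0.0042/(384×34.3) = 3.189×10^-7 K/W
R_outer film = 1/(h_o·A) = 1/(23.4×34.3) = 0.001246 K/W
Sum of known resistances R_other = 0.003696 K/W
Total R = ΔT/Q = 190/6240 = 0.03045 K/W
R_mineral wool = R_total − R_other = 0.02675 K/W
k = L/(R·A) = 0.04/(0.02675×34.3)

k ≈ 0.0436 W/(m·K)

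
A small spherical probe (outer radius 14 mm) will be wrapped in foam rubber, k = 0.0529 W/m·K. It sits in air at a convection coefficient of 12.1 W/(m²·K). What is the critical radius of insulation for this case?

r_cr ≈ 8.74 mm

For a sphere r_cr = 2k/h = 2×0.0529/12.1
r_cr = 8.74 mm; since the bare radius (14 mm) is above r_cr, any added insulation will reduce heat loss.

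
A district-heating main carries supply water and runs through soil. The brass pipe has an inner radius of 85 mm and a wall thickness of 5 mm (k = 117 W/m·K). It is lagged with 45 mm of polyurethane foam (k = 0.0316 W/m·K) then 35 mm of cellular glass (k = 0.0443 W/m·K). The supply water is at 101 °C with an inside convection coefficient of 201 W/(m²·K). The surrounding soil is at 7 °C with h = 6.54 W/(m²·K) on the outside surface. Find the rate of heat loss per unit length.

q′ ≈ 31.1 W/m

For a radial system each layer contributes R = ln(r_out/r_in)/(2πkL); films add R = 1/(hA).
R_inner film = 1/(h_i·2πr₁L) = 1/(201×2π×0.085×1) = 0.009315 K/W
R_brass pipe wall = ln(90/85)/(2π×117×1) = 7.775×10^-5 K/W
R_polyurethane foam = ln(135/90)/(2π×0.0316×1) = 2.042 K/W
R_cellular glass = ln(170/135)/(2π×0.0443×1) = 0.8282 K/W
R_outer film = 1/(h_o·2πr_oL) = 1/(6.54×2π×0.17×1) = 0.1432 K/W
R_total = 3.023 K/W
Q = ΔT/R_total = 94/3.023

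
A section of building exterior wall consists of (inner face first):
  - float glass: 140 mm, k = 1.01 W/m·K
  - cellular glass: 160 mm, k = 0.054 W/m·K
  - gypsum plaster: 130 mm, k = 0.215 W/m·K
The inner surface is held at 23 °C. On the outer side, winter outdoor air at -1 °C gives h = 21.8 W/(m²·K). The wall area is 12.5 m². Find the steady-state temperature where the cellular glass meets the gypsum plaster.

Treating each layer as a thermal resistance in series:
R_float glass = L/(kA) = 0.14/(1.01×12.5) = 0.01109 K/W
R_cellular glass = L/(kA) = 0.16/(0.054×12.5) = 0.237 K/W
R_gypsum plaster = L/(kA) = 0.13/(0.215×12.5) = 0.04837 K/W
R_outer film = 1/(h_o·A) = 1/(21.8×12.5) = 0.00367 K/W
R_total = 0.3002 K/W;  Q = ΔT/R_total = 24/0.3002 = 79.96 W
T_interface = T_inner − Q·ΣR(inner→interface) = 23 − 80×0.2481

T ≈ 3.16 °C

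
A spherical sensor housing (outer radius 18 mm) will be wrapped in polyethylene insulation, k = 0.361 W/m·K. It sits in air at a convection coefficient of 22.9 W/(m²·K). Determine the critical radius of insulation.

r_cr ≈ 31.5 mm

For a sphere r_cr = 2k/h = 2×0.361/22.9
r_cr = 31.5 mm; since the bare radius (18 mm) is below r_cr, adding a thin layer of insulation will *increase* heat loss.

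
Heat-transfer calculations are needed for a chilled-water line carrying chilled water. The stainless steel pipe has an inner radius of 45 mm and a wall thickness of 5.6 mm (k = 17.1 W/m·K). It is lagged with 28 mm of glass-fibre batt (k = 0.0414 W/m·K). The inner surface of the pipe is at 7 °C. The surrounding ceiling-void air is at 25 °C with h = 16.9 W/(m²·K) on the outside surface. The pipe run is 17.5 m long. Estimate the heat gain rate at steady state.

Radial resistances (cylindrical: R_cond = ln(r_o/r_i)/(2πkL), R_conv = 1/(h·2πrL)):
R_stainless steel pipe wall = ln(50.6/45)/(2π×17.1×17.5) = 6.238×10^-5 K/W
R_glass-fibre batt = ln(78.6/50.6)/(2π×0.0414×17.5) = 0.09675 K/W
R_outer film = 1/(h_o·2πr_oL) = 1/(16.9×2π×0.0786×17.5) = 0.006847 K/W
R_total = 0.1037 K/W
Q = ΔT/R_total = 18/0.1037

Q ≈ 174 W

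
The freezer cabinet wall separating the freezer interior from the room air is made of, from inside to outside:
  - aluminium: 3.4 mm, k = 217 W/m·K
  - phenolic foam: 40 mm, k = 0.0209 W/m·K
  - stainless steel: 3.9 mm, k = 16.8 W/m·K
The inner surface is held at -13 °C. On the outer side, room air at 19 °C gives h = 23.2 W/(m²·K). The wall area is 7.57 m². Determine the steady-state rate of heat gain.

Q ≈ 124 W

Treating each layer as a thermal resistance in series:
R_aluminium = L/(kA) = 0.0034/(217×7.57) = 2.07×10^-6 K/W
R_phenolic foam = L/(kA) = 0.04/(0.0209×7.57) = 0.2528 K/W
R_stainless steel = L/(kA) = 0.0039/(16.8×7.57) = 3.067×10^-5 K/W
R_outer film = 1/(h_o·A) = 1/(23.2×7.57) = 0.005694 K/W
R_total = 0.2586 K/W
Q = ΔT / R_total = 32 / 0.2586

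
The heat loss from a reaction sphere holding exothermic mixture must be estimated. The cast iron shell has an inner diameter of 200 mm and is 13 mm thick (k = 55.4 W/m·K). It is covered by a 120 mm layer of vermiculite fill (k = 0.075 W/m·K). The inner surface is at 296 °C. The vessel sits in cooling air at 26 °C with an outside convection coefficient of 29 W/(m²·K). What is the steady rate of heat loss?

For a spherical shell R = (1/r₁ − 1/r₂)/(4πk); film R = 1/(h·4πr²). In series:
R_cast iron shell = (1/0.1 − 1/0.113)/(4π×55.4) = 0.001653 K/W
R_vermiculite fill = (1/0.113 − 1/0.233)/(4π×0.075) = 4.836 K/W
R_outer film = 1/(h·4πr_o²) = 1/(29×4π×0.233²) = 0.05055 K/W
R_total = 4.888 K/W
Q = ΔT/R_total = 270/4.888

Q ≈ 55.2 W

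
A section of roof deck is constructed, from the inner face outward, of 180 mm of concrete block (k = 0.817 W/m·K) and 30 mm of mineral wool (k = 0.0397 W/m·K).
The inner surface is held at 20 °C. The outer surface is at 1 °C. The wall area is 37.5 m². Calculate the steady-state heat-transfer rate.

Thermal resistances in series:
R_concrete block = L/(kA) = 0.18/(0.817×37.5) = 0.005875 K/W
R_mineral wool = L/(kA) = 0.03/(0.0397×37.5) = 0.02015 K/W
R_total = 0.02603 K/W
Q = ΔT / R_total = 19 / 0.02603

Q ≈ 730 W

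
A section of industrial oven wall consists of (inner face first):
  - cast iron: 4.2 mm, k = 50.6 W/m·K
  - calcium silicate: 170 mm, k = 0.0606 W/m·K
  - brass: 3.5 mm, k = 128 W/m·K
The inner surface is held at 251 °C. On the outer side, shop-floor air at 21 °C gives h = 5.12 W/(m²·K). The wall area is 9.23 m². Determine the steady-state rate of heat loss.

Using the resistance-network approach (series):
R_cast iron = L/(kA) = 0.0042/(50.6×9.23) = 8.993×10^-6 K/W
R_calcium silicate = L/(kA) = 0.17/(0.0606×9.23) = 0.3039 K/W
R_brass = L/(kA) = 0.0035/(128×9.23) = 2.962×10^-6 K/W
R_outer film = 1/(h_o·A) = 1/(5.12×9.23) = 0.02116 K/W
R_total = 0.3251 K/W
Q = ΔT / R_total = 230 / 0.3251

Q ≈ 707 W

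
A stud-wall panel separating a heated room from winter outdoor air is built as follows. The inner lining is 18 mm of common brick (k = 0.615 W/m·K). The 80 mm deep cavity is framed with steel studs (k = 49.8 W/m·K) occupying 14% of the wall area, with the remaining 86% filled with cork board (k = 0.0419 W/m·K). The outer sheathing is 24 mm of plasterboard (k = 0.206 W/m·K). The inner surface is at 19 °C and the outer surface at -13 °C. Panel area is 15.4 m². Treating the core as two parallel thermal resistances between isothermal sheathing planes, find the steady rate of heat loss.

Sheathing layers in series; stud and cavity paths in parallel between them.
R_inner = 0.018/(0.615×15.4) = 0.001901 K/W
R_stud  = 0.08/(49.8×0.14×15.4) = 7.451×10^-4 K/W
R_cav   = 0.08/(0.0419×0.86×15.4) = 0.1442 K/W
1/R_core = 1/R_stud + 1/R_cav → R_core = 7.413×10^-4 K/W
R_outer = 0.024/(0.206×15.4) = 0.007565 K/W
R_total = 0.01021 K/W
Q = ΔT/R_total = 32/0.01021

Q ≈ 3140 W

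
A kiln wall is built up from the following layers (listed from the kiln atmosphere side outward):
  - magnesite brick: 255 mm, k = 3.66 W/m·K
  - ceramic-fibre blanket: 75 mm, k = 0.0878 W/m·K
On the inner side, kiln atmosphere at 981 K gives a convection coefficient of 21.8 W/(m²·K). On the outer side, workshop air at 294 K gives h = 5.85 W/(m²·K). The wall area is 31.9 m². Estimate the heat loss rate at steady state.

Q ≈ 19200 W

Treating each layer as a thermal resistance in series:
R_inner film = 1/(h_i·A) = 1/(21.8×31.9) = 0.001438 K/W
R_magnesite brick = L/(kA) = 0.255/(3.66×31.9) = 0.002184 K/W
R_ceramic-fibre blanket = L/(kA) = 0.075/(0.0878×31.9) = 0.02678 K/W
R_outer film = 1/(h_o·A) = 1/(5.85×31.9) = 0.005359 K/W
R_total = 0.03576 K/W
Q = ΔT / R_total = 687 / 0.03576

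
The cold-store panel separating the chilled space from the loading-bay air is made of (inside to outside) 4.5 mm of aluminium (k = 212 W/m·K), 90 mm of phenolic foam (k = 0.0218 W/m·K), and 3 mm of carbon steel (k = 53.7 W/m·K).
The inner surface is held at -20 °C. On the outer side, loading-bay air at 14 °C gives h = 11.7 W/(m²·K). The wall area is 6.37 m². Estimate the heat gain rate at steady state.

Using the resistance-network approach (series):
R_aluminium = L/(kA) = 0.0045/(212×6.37) = 3.332×10^-6 K/W
R_phenolic foam = L/(kA) = 0.09/(0.0218×6.37) = 0.6481 K/W
R_carbon steel = L/(kA) = 0.003/(53.7×6.37) = 8.77×10^-6 K/W
R_outer film = 1/(h_o·A) = 1/(11.7×6.37) = 0.01342 K/W
R_total = 0.6615 K/W
Q = ΔT / R_total = 34 / 0.6615

Q ≈ 51.4 W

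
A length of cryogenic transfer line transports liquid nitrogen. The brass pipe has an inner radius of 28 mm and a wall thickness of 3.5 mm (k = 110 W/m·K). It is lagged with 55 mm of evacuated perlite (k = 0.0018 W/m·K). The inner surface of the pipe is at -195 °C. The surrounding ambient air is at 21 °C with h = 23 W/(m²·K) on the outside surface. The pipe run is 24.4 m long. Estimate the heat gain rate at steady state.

Q ≈ 59 W

Cylindrical conduction, so R = ln(r₂/r₁)/(2πkL) per layer, in series:
R_brass pipe wall = ln(31.5/28)/(2π×110×24.4) = 6.984×10^-6 K/W
R_evacuated perlite = ln(86.5/31.5)/(2π×0.0018×24.4) = 3.661 K/W
R_outer film = 1/(h_o·2πr_oL) = 1/(23×2π×0.0865×24.4) = 0.003279 K/W
R_total = 3.664 K/W
Q = ΔT/R_total = 216/3.664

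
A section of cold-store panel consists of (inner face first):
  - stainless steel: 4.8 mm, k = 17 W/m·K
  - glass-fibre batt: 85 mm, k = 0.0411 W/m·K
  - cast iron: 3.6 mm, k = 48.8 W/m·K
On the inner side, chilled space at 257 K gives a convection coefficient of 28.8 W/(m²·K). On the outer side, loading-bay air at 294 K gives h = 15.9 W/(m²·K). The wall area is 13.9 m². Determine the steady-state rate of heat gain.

Q ≈ 237 W

Thermal resistances in series:
R_inner film = 1/(h_i·A) = 1/(28.8×13.9) = 0.002498 K/W
R_stainless steel = L/(kA) = 0.0048/(17×13.9) = 2.031×10^-5 K/W
R_glass-fibre batt = L/(kA) = 0.085/(0.0411×13.9) = 0.1488 K/W
R_cast iron = L/(kA) = 0.0036/(48.8×13.9) = 5.307×10^-6 K/W
R_outer film = 1/(h_o·A) = 1/(15.9×13.9) = 0.004525 K/W
R_total = 0.1558 K/W
Q = ΔT / R_total = 37 / 0.1558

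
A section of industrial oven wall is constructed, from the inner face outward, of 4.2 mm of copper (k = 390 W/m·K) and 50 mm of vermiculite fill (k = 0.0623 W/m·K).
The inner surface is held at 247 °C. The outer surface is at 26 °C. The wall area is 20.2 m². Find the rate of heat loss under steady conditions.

Q ≈ 5560 W

Model the wall as resistances in series:
R_copper = L/(kA) = 0.0042/(390×20.2) = 5.331×10^-7 K/W
R_vermiculite fill = L/(kA) = 0.05/(0.0623×20.2) = 0.03973 K/W
R_total = 0.03973 K/W
Q = ΔT / R_total = 221 / 0.03973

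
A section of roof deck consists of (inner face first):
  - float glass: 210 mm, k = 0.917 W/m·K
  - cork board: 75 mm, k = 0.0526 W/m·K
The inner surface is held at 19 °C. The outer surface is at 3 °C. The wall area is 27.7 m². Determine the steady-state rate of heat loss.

Treating each layer as a thermal resistance in series:
R_float glass = L/(kA) = 0.21/(0.917×27.7) = 0.008267 K/W
R_cork board = L/(kA) = 0.075/(0.0526×27.7) = 0.05147 K/W
R_total = 0.05974 K/W
Q = ΔT / R_total = 16 / 0.05974

Q ≈ 268 W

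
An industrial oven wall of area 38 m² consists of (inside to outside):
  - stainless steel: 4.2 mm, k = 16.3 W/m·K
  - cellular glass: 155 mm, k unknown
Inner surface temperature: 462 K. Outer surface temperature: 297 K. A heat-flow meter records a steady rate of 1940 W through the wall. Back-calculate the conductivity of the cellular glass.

k ≈ 0.048 W/(m·K)

Treating each layer as a thermal resistance in series:
R_stainless steel = L/(kA) = 0.0042/(16.3×38) = 6.781×10^-6 K/W
Sum of known resistances R_other = 6.781×10^-6 K/W
Total R = ΔT/Q = 165/1940 = 0.08505 K/W
R_cellular glass = R_total − R_other = 0.08504 K/W
k = L/(R·A) = 0.155/(0.08504×38)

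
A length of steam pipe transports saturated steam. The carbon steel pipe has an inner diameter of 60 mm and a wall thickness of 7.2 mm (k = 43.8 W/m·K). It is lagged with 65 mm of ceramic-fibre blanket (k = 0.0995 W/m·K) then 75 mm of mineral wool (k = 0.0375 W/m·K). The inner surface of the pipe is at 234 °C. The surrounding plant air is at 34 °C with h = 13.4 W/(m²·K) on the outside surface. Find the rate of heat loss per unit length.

Per-layer cylindrical resistances, series-summed:
R_carbon steel pipe wall = ln(37.2/30)/(2π×43.8×1) = 7.816×10^-4 K/W
R_ceramic-fibre blanket = ln(102.2/37.2)/(2π×0.0995×1) = 1.617 K/W
R_mineral wool = ln(177.2/102.2)/(2π×0.0375×1) = 2.336 K/W
R_outer film = 1/(h_o·2πr_oL) = 1/(13.4×2π×0.1772×1) = 0.06703 K/W
R_total = 4.02 K/W
Q = ΔT/R_total = 200/4.02

q′ ≈ 49.8 W/m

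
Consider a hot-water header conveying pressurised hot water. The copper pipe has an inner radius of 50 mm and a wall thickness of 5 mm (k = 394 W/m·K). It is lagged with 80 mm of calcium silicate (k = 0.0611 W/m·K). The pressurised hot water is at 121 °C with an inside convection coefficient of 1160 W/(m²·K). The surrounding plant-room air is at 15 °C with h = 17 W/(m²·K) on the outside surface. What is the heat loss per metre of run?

Per-layer cylindrical resistances, series-summed:
R_inner film = 1/(h_i·2πr₁L) = 1/(1160×2π×0.05×1) = 0.002744 K/W
R_copper pipe wall = ln(55/50)/(2π×394×1) = 3.85×10^-5 K/W
R_calcium silicate = ln(135/55)/(2π×0.0611×1) = 2.339 K/W
R_outer film = 1/(h_o·2πr_oL) = 1/(17×2π×0.135×1) = 0.06935 K/W
R_total = 2.411 K/W
Q = ΔT/R_total = 106/2.411

q′ ≈ 44 W/m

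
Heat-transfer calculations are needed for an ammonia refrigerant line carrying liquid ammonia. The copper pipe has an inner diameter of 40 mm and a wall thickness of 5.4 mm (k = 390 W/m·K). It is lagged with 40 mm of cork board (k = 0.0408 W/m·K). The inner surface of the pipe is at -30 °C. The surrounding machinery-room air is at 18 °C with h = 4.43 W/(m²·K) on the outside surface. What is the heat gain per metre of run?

q′ ≈ 11.3 W/m

Cylindrical conduction, so R = ln(r₂/r₁)/(2πkL) per layer, in series:
R_copper pipe wall = ln(25.4/20)/(2π×390×1) = 9.754×10^-5 K/W
R_cork board = ln(65.4/25.4)/(2π×0.0408×1) = 3.689 K/W
R_outer film = 1/(h_o·2πr_oL) = 1/(4.43×2π×0.0654×1) = 0.5493 K/W
R_total = 4.239 K/W
Q = ΔT/R_total = 48/4.239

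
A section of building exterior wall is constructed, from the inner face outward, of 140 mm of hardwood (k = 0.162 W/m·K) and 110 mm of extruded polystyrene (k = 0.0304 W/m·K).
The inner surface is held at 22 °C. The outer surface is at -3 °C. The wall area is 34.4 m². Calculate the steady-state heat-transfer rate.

Using the resistance-network approach (series):
R_hardwood = L/(kA) = 0.14/(0.162×34.4) = 0.02512 K/W
R_extruded polystyrene = L/(kA) = 0.11/(0.0304×34.4) = 0.1052 K/W
R_total = 0.1303 K/W
Q = ΔT / R_total = 25 / 0.1303

Q ≈ 192 W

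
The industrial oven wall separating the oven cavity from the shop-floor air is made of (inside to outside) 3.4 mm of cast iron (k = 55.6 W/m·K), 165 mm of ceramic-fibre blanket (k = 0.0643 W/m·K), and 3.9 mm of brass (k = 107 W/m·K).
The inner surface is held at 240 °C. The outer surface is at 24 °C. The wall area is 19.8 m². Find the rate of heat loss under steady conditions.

Thermal resistances in series:
R_cast iron = L/(kA) = 0.0034/(55.6×19.8) = 3.088×10^-6 K/W
R_ceramic-fibre blanket = L/(kA) = 0.165/(0.0643×19.8) = 0.1296 K/W
R_brass = L/(kA) = 0.0039/(107×19.8) = 1.841×10^-6 K/W
R_total = 0.1296 K/W
Q = ΔT / R_total = 216 / 0.1296

Q ≈ 1670 W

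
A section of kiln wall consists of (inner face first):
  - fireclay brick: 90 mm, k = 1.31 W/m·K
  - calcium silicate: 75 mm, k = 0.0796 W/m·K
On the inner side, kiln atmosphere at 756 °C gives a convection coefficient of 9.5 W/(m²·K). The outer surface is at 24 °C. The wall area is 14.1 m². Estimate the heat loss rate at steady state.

Treating each layer as a thermal resistance in series:
R_inner film = 1/(h_i·A) = 1/(9.5×14.1) = 0.007465 K/W
R_fireclay brick = L/(kA) = 0.09/(1.31×14.1) = 0.004873 K/W
R_calcium silicate = L/(kA) = 0.075/(0.0796×14.1) = 0.06682 K/W
R_total = 0.07916 K/W
Q = ΔT / R_total = 732 / 0.07916

Q ≈ 9250 W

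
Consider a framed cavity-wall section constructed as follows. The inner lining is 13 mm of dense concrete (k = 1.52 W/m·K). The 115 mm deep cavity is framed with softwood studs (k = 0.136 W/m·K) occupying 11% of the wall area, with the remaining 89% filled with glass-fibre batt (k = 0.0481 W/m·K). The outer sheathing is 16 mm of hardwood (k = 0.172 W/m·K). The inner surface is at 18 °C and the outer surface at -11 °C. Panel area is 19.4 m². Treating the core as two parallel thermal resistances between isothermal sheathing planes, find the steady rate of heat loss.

Q ≈ 269 W

Sheathing layers in series; stud and cavity paths in parallel between them.
R_inner = 0.013/(1.52×19.4) = 4.409×10^-4 K/W
R_stud  = 0.115/(0.136×0.11×19.4) = 0.3962 K/W
R_cav   = 0.115/(0.0481×0.89×19.4) = 0.1385 K/W
1/R_core = 1/R_stud + 1/R_cav → R_core = 0.1026 K/W
R_outer = 0.016/(0.172×19.4) = 0.004795 K/W
R_total = 0.1078 K/W
Q = ΔT/R_total = 29/0.1078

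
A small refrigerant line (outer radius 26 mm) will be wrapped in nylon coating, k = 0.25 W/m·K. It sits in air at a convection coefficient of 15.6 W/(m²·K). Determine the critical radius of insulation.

r_cr ≈ 16 mm

For a cylinder r_cr = k/h = 0.25/15.6
r_cr = 16 mm; since the bare radius (26 mm) is above r_cr, any added insulation will reduce heat loss.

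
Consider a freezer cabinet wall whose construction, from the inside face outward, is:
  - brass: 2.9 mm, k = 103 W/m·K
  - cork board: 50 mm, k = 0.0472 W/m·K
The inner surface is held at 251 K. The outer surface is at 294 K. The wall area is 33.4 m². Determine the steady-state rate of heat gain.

Q ≈ 1360 W

Model the wall as resistances in series:
R_brass = L/(kA) = 0.0029/(103×33.4) = 8.43×10^-7 K/W
R_cork board = L/(kA) = 0.05/(0.0472×33.4) = 0.03172 K/W
R_total = 0.03172 K/W
Q = ΔT / R_total = 43 / 0.03172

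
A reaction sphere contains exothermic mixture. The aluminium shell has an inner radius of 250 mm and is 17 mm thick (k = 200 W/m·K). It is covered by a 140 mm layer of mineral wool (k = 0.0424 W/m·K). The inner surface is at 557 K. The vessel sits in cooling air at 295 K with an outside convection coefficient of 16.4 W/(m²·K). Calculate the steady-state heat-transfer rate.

Q ≈ 107 W

Radial (spherical) resistances in series:
R_aluminium shell = (1/0.25 − 1/0.267)/(4π×200) = 1.013×10^-4 K/W
R_mineral wool = (1/0.267 − 1/0.407)/(4π×0.0424) = 2.418 K/W
R_outer film = 1/(h·4πr_o²) = 1/(16.4×4π×0.407²) = 0.02929 K/W
R_total = 2.447 K/W
Q = ΔT/R_total = 262/2.447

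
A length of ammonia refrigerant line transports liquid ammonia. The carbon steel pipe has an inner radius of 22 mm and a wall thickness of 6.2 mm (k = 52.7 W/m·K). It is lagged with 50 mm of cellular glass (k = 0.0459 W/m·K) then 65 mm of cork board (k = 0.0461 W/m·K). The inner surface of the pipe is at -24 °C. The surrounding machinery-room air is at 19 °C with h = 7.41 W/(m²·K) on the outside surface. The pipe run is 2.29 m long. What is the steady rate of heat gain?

Q ≈ 17 W

Cylindrical conduction, so R = ln(r₂/r₁)/(2πkL) per layer, in series:
R_carbon steel pipe wall = ln(28.2/22)/(2π×52.7×2.29) = 3.274×10^-4 K/W
R_cellular glass = ln(78.2/28.2)/(2π×0.0459×2.29) = 1.544 K/W
R_cork board = ln(143.2/78.2)/(2π×0.0461×2.29) = 0.9121 K/W
R_outer film = 1/(h_o·2πr_oL) = 1/(7.41×2π×0.1432×2.29) = 0.0655 K/W
R_total = 2.522 K/W
Q = ΔT/R_total = 43/2.522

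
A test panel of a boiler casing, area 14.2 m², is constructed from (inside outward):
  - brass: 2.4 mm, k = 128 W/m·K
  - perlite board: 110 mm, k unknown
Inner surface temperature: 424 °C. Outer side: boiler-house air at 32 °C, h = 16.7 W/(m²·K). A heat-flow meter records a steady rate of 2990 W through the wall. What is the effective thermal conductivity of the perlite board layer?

Treating each layer as a thermal resistance in series:
R_brass = L/(kA) = 0.0024/(128×14.2) = 1.32×10^-6 K/W
R_outer film = 1/(h_o·A) = 1/(16.7×14.2) = 0.004217 K/W
Sum of known resistances R_other = 0.004218 K/W
Total R = ΔT/Q = 392/2990 = 0.1311 K/W
R_perlite board = R_total − R_other = 0.1269 K/W
k = L/(R·A) = 0.11/(0.1269×14.2)

k ≈ 0.0611 W/(m·K)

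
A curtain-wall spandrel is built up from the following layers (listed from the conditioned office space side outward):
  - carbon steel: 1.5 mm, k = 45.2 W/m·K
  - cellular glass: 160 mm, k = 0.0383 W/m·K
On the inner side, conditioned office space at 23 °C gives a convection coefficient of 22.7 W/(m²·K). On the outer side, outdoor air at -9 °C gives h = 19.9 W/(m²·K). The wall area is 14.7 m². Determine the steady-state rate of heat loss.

Q ≈ 110 W

Treating each layer as a thermal resistance in series:
R_inner film = 1/(h_i·A) = 1/(22.7×14.7) = 0.002997 K/W
R_carbon steel = L/(kA) = 0.0015/(45.2×14.7) = 2.258×10^-6 K/W
R_cellular glass = L/(kA) = 0.16/(0.0383×14.7) = 0.2842 K/W
R_outer film = 1/(h_o·A) = 1/(19.9×14.7) = 0.003418 K/W
R_total = 0.2906 K/W
Q = ΔT / R_total = 32 / 0.2906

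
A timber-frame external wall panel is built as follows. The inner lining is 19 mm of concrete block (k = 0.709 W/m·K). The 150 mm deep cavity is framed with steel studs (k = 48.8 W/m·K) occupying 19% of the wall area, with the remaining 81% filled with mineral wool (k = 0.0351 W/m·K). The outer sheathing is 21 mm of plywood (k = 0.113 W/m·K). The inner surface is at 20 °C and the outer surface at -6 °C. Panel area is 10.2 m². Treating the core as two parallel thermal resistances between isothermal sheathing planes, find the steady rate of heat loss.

Q ≈ 1160 W

Sheathing layers in series; stud and cavity paths in parallel between them.
R_inner = 0.019/(0.709×10.2) = 0.002627 K/W
R_stud  = 0.15/(48.8×0.19×10.2) = 0.001586 K/W
R_cav   = 0.15/(0.0351×0.81×10.2) = 0.5172 K/W
1/R_core = 1/R_stud + 1/R_cav → R_core = 0.001581 K/W
R_outer = 0.021/(0.113×10.2) = 0.01822 K/W
R_total = 0.02243 K/W
Q = ΔT/R_total = 26/0.02243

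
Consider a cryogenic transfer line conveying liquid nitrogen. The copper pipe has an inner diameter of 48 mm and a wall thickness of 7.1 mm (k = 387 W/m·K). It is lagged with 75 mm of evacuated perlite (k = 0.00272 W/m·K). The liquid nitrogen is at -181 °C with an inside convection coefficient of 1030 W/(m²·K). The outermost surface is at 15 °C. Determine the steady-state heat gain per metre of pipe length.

q′ ≈ 2.73 W/m

Per-layer cylindrical resistances, series-summed:
R_inner film = 1/(h_i·2πr₁L) = 1/(1030×2π×0.024×1) = 0.006438 K/W
R_copper pipe wall = ln(31.1/24)/(2π×387×1) = 1.066×10^-4 K/W
R_evacuated perlite = ln(106.1/31.1)/(2π×0.00272×1) = 71.81 K/W
R_total = 71.81 K/W
Q = ΔT/R_total = 196/71.81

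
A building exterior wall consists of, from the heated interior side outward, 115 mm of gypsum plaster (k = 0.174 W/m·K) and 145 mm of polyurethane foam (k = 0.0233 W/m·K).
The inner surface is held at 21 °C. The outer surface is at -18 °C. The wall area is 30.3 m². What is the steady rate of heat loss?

Q ≈ 172 W

Series thermal resistances:
R_gypsum plaster = L/(kA) = 0.115/(0.174×30.3) = 0.02181 K/W
R_polyurethane foam = L/(kA) = 0.145/(0.0233×30.3) = 0.2054 K/W
R_total = 0.2272 K/W
Q = ΔT / R_total = 39 / 0.2272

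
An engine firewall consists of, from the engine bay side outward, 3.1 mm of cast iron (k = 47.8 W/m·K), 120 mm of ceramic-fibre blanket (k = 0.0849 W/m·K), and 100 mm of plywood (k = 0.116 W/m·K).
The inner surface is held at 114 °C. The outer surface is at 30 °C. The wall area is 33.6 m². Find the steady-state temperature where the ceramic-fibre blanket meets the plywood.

T ≈ 61.8 °C

Model the wall as resistances in series:
R_cast iron = L/(kA) = 0.0031/(47.8×33.6) = 1.93×10^-6 K/W
R_ceramic-fibre blanket = L/(kA) = 0.12/(0.0849×33.6) = 0.04207 K/W
R_plywood = L/(kA) = 0.1/(0.116×33.6) = 0.02566 K/W
R_total = 0.06773 K/W;  Q = ΔT/R_total = 84/0.06773 = 1240 W
T_interface = T_inner − Q·ΣR(inner→interface) = 114 − 1240×0.04207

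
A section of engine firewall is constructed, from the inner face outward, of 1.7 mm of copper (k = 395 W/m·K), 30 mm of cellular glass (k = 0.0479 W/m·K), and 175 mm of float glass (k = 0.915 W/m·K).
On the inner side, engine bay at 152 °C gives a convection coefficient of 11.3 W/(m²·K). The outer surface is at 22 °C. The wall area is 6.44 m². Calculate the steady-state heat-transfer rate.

Q ≈ 924 W

Using the resistance-network approach (series):
R_inner film = 1/(h_i·A) = 1/(11.3×6.44) = 0.01374 K/W
R_copper = L/(kA) = 0.0017/(395×6.44) = 6.683×10^-7 K/W
R_cellular glass = L/(kA) = 0.03/(0.0479×6.44) = 0.09725 K/W
R_float glass = L/(kA) = 0.175/(0.915×6.44) = 0.0297 K/W
R_total = 0.1407 K/W
Q = ΔT / R_total = 130 / 0.1407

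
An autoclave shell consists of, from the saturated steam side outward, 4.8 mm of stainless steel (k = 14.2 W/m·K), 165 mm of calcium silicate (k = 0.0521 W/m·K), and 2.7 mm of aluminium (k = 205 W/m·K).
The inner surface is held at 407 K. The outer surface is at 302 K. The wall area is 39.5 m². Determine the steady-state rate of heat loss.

Q ≈ 1310 W

Using the resistance-network approach (series):
R_stainless steel = L/(kA) = 0.0048/(14.2×39.5) = 8.558×10^-6 K/W
R_calcium silicate = L/(kA) = 0.165/(0.0521×39.5) = 0.08018 K/W
R_aluminium = L/(kA) = 0.0027/(205×39.5) = 3.334×10^-7 K/W
R_total = 0.08019 K/W
Q = ΔT / R_total = 105 / 0.08019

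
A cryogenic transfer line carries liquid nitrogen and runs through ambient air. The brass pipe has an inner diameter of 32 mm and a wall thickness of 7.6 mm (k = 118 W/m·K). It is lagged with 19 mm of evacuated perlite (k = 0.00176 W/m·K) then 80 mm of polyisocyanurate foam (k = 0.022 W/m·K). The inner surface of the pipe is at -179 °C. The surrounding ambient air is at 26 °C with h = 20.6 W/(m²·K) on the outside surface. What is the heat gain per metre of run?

q′ ≈ 3.35 W/m

Radial resistances (cylindrical: R_cond = ln(r_o/r_i)/(2πkL), R_conv = 1/(h·2πrL)):
R_brass pipe wall = ln(23.6/16)/(2π×118×1) = 5.242×10^-4 K/W
R_evacuated perlite = ln(42.6/23.6)/(2π×0.00176×1) = 53.41 K/W
R_polyisocyanurate foam = ln(122.6/42.6)/(2π×0.022×1) = 7.647 K/W
R_outer film = 1/(h_o·2πr_oL) = 1/(20.6×2π×0.1226×1) = 0.06302 K/W
R_total = 61.12 K/W
Q = ΔT/R_total = 205/61.12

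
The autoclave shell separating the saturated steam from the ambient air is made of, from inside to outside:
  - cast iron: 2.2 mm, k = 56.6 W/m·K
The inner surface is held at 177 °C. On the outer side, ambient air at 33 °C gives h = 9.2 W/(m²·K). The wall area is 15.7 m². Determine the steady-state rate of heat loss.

Q ≈ 20800 W

Thermal resistances in series:
R_cast iron = L/(kA) = 0.0022/(56.6×15.7) = 2.476×10^-6 K/W
R_outer film = 1/(h_o·A) = 1/(9.2×15.7) = 0.006923 K/W
R_total = 0.006926 K/W
Q = ΔT / R_total = 144 / 0.006926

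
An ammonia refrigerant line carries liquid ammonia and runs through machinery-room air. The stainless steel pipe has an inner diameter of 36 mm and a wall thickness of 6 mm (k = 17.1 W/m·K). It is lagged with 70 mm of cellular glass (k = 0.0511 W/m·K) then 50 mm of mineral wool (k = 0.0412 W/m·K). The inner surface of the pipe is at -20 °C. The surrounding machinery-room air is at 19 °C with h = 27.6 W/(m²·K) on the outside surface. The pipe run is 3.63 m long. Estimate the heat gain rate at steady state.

For a radial system each layer contributes R = ln(r_out/r_in)/(2πkL); films add R = 1/(hA).
R_stainless steel pipe wall = ln(24/18)/(2π×17.1×3.63) = 7.376×10^-4 K/W
R_cellular glass = ln(94/24)/(2π×0.0511×3.63) = 1.171 K/W
R_mineral wool = ln(144/94)/(2π×0.0412×3.63) = 0.4539 K/W
R_outer film = 1/(h_o·2πr_oL) = 1/(27.6×2π×0.144×3.63) = 0.01103 K/W
R_total = 1.637 K/W
Q = ΔT/R_total = 39/1.637

Q ≈ 23.8 W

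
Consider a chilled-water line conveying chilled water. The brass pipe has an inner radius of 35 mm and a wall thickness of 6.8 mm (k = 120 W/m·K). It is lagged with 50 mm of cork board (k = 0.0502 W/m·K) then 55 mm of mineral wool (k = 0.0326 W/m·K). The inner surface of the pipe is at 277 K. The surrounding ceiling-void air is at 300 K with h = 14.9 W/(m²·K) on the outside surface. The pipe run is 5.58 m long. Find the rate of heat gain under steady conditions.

Q ≈ 26.4 W

Per-layer cylindrical resistances, series-summed:
R_brass pipe wall = ln(41.8/35)/(2π×120×5.58) = 4.22×10^-5 K/W
R_cork board = ln(91.8/41.8)/(2π×0.0502×5.58) = 0.447 K/W
R_mineral wool = ln(146.8/91.8)/(2π×0.0326×5.58) = 0.4107 K/W
R_outer film = 1/(h_o·2πr_oL) = 1/(14.9×2π×0.1468×5.58) = 0.01304 K/W
R_total = 0.8708 K/W
Q = ΔT/R_total = 23/0.8708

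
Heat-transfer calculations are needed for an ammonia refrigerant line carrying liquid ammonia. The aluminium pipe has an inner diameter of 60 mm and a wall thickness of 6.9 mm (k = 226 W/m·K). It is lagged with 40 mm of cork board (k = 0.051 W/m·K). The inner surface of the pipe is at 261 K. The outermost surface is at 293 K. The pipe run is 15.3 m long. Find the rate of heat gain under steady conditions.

For a radial system each layer contributes R = ln(r_out/r_in)/(2πkL); films add R = 1/(hA).
R_aluminium pipe wall = ln(36.9/30)/(2π×226×15.3) = 9.528×10^-6 K/W
R_cork board = ln(76.9/36.9)/(2π×0.051×15.3) = 0.1498 K/W
R_total = 0.1498 K/W
Q = ΔT/R_total = 32/0.1498

Q ≈ 214 W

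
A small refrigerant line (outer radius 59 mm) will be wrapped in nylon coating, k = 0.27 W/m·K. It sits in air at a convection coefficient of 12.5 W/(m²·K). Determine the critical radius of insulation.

r_cr ≈ 21.6 mm

For a cylinder r_cr = k/h = 0.27/12.5
r_cr = 21.6 mm; since the bare radius (59 mm) is above r_cr, any added insulation will reduce heat loss.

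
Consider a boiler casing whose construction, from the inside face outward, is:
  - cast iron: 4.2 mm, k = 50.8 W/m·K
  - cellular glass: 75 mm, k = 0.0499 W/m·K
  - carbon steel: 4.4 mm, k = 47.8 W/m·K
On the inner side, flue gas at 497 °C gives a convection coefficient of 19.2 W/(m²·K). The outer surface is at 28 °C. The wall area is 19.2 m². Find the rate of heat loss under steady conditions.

Q ≈ 5790 W

Using the resistance-network approach (series):
R_inner film = 1/(h_i·A) = 1/(19.2×19.2) = 0.002713 K/W
R_cast iron = L/(kA) = 0.0042/(50.8×19.2) = 4.306×10^-6 K/W
R_cellular glass = L/(kA) = 0.075/(0.0499×19.2) = 0.07828 K/W
R_carbon steel = L/(kA) = 0.0044/(47.8×19.2) = 4.794×10^-6 K/W
R_total = 0.081 K/W
Q = ΔT / R_total = 469 / 0.081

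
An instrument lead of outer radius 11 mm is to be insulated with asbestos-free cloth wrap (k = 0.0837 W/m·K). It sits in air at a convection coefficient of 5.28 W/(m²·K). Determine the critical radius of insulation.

r_cr ≈ 15.9 mm

For a cylinder r_cr = k/h = 0.0837/5.28
r_cr = 15.9 mm; since the bare radius (11 mm) is below r_cr, adding a thin layer of insulation will *increase* heat loss.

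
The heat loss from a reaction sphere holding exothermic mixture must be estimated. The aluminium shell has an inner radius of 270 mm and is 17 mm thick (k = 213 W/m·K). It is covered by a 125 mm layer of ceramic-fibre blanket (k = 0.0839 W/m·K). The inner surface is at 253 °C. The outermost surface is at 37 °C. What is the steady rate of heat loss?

Q ≈ 215 W

Radial (spherical) resistances in series:
R_aluminium shell = (1/0.27 − 1/0.287)/(4π×213) = 8.196×10^-5 K/W
R_ceramic-fibre blanket = (1/0.287 − 1/0.412)/(4π×0.0839) = 1.003 K/W
R_total = 1.003 K/W
Q = ΔT/R_total = 216/1.003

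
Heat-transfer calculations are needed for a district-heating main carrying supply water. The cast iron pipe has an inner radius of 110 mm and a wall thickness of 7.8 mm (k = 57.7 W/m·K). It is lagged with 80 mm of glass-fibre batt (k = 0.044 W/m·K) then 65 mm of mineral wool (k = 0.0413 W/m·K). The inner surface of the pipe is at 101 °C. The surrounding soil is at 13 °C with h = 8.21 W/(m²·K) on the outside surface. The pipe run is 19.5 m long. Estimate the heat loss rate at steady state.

Q ≈ 564 W

Cylindrical conduction, so R = ln(r₂/r₁)/(2πkL) per layer, in series:
R_cast iron pipe wall = ln(117.8/110)/(2π×57.7×19.5) = 9.691×10^-6 K/W
R_glass-fibre batt = ln(197.8/117.8)/(2π×0.044×19.5) = 0.09614 K/W
R_mineral wool = ln(262.8/197.8)/(2π×0.0413×19.5) = 0.05615 K/W
R_outer film = 1/(h_o·2πr_oL) = 1/(8.21×2π×0.2628×19.5) = 0.003783 K/W
R_total = 0.1561 K/W
Q = ΔT/R_total = 88/0.1561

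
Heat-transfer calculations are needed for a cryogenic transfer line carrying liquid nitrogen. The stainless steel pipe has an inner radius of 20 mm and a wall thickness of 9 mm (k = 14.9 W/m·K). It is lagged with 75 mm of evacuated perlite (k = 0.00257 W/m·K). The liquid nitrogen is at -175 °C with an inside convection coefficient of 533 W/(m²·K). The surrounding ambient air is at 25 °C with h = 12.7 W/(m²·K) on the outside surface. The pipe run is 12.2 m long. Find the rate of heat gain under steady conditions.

Per-layer cylindrical resistances, series-summed:
R_inner film = 1/(h_i·2πr₁L) = 1/(533×2π×0.02×12.2) = 0.001224 K/W
R_stainless steel pipe wall = ln(29/20)/(2π×14.9×12.2) = 3.253×10^-4 K/W
R_evacuated perlite = ln(104/29)/(2π×0.00257×12.2) = 6.483 K/W
R_outer film = 1/(h_o·2πr_oL) = 1/(12.7×2π×0.104×12.2) = 0.009877 K/W
R_total = 6.494 K/W
Q = ΔT/R_total = 200/6.494

Q ≈ 30.8 W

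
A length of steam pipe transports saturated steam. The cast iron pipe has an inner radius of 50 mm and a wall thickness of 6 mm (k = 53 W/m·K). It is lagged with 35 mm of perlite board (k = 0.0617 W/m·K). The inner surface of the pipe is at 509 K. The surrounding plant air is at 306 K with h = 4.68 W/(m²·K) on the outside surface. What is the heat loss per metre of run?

q′ ≈ 125 W/m

Treating each annulus and film as a series resistance:
R_cast iron pipe wall = ln(56/50)/(2π×53×1) = 3.403×10^-4 K/W
R_perlite board = ln(91/56)/(2π×0.0617×1) = 1.252 K/W
R_outer film = 1/(h_o·2πr_oL) = 1/(4.68×2π×0.091×1) = 0.3737 K/W
R_total = 1.626 K/W
Q = ΔT/R_total = 203/1.626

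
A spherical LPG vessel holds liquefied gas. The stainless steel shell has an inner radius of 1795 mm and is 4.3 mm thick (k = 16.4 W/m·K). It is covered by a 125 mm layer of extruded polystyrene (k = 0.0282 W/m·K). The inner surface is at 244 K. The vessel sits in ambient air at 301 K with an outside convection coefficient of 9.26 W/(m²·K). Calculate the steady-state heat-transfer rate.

Each spherical layer contributes R = (1/r_i − 1/r_o)/(4πk):
R_stainless steel shell = (1/1.795 − 1/1.7993)/(4π×16.4) = 6.46×10^-6 K/W
R_extruded polystyrene = (1/1.7993 − 1/1.9243)/(4π×0.0282) = 0.1019 K/W
R_outer film = 1/(h·4πr_o²) = 1/(9.26×4π×1.9243²) = 0.002321 K/W
R_total = 0.1042 K/W
Q = ΔT/R_total = 57/0.1042

Q ≈ 547 W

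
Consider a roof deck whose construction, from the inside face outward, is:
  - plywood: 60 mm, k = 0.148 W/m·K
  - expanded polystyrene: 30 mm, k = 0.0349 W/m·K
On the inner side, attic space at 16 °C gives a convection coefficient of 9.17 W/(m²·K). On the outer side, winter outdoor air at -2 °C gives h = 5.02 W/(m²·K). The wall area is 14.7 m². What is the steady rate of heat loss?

Treating each layer as a thermal resistance in series:
R_inner film = 1/(h_i·A) = 1/(9.17×14.7) = 0.007418 K/W
R_plywood = L/(kA) = 0.06/(0.148×14.7) = 0.02758 K/W
R_expanded polystyrene = L/(kA) = 0.03/(0.0349×14.7) = 0.05848 K/W
R_outer film = 1/(h_o·A) = 1/(5.02×14.7) = 0.01355 K/W
R_total = 0.107 K/W
Q = ΔT / R_total = 18 / 0.107

Q ≈ 168 W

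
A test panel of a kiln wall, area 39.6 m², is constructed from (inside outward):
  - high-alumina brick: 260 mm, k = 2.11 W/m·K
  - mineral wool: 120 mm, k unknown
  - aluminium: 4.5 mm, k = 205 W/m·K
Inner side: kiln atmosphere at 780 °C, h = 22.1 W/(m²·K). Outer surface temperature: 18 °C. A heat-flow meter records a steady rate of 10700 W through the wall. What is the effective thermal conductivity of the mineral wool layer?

k ≈ 0.0453 W/(m·K)

Treating each layer as a thermal resistance in series:
R_inner film = 1/(h_i·A) = 1/(22.1×39.6) = 0.001143 K/W
R_high-alumina brick = L/(kA) = 0.26/(2.11×39.6) = 0.003112 K/W
R_aluminium = L/(kA) = 0.0045/(205×39.6) = 5.543×10^-7 K/W
Sum of known resistances R_other = 0.004255 K/W
Total R = ΔT/Q = 762/10700 = 0.07121 K/W
R_mineral wool = R_total − R_other = 0.06696 K/W
k = L/(R·A) = 0.12/(0.06696×39.6)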